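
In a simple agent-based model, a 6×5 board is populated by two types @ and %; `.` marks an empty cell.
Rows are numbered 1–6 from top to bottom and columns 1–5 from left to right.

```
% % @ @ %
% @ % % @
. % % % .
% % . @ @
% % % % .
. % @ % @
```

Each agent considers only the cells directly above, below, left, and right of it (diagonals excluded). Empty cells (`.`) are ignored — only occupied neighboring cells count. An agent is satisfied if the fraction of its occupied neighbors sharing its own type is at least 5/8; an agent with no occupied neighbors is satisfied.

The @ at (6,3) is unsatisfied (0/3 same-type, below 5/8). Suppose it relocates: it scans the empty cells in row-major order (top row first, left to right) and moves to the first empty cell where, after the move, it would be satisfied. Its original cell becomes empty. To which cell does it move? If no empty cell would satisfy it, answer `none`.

(3,5)

Vacating (6,3). Empty cells in order:
  (3,1): 0/3 same-type → still unsatisfied.
  (3,5): 2/3 same-type → satisfied — stop here.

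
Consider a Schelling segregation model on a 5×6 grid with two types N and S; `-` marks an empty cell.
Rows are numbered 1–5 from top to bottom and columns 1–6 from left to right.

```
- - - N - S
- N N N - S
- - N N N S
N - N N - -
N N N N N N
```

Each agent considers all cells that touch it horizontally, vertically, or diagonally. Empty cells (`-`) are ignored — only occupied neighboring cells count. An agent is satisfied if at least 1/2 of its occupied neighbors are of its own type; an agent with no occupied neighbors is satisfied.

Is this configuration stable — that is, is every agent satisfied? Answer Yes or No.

Row 1: (1,4)N 2/2 ✓ · (1,6)S 1/1 ✓
Row 2: (2,2)N 2/2 ✓ · (2,3)N 5/5 ✓ · (2,4)N 5/5 ✓ · (2,6)S 2/3 ✓
Row 3: (3,3)N 6/6 ✓ · (3,4)N 6/6 ✓ · (3,5)N 3/5 ✓ · (3,6)S 1/2 ✓
Row 4: (4,1)N 2/2 ✓ · (4,3)N 6/6 ✓ · (4,4)N 7/7 ✓
Row 5: (5,1)N 2/2 ✓ · (5,2)N 4/4 ✓ · (5,3)N 4/4 ✓ · (5,4)N 4/4 ✓ · (5,5)N 3/3 ✓ · (5,6)N 1/1 ✓
All meet the threshold, so the configuration is stable.

Yes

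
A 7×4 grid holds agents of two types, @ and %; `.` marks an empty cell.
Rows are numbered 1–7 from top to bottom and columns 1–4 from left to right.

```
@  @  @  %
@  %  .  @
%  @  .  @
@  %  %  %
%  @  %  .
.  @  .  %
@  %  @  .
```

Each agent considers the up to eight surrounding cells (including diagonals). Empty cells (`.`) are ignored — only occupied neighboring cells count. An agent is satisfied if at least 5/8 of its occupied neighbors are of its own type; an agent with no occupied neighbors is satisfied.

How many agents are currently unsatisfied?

17

(1,1)@ 2/3 ✓
(1,2)@ 3/4 ✓
(1,3)@ 2/4 ✗
(1,4)% 0/2 ✗
(2,1)@ 3/5 ✗
(2,2)% 1/6 ✗
(2,4)@ 2/3 ✓
(3,1)% 2/5 ✗
(3,2)@ 2/6 ✗
(3,4)@ 1/3 ✗
(4,1)@ 2/5 ✗
(4,2)% 4/7 ✗
(4,3)% 3/6 ✗
(4,4)% 2/3 ✓
(5,1)% 1/4 ✗
(5,2)@ 2/6 ✗
(5,3)% 4/6 ✓
(6,2)@ 3/6 ✗
(6,4)% 1/2 ✗
(7,1)@ 1/2 ✗
(7,2)% 0/3 ✗
(7,3)@ 1/3 ✗
Unsatisfied: (1,3), (1,4), (2,1), (2,2), (3,1), (3,2), (3,4), (4,1), (4,2), (4,3), (5,1), (5,2), (6,2), (6,4), (7,1), (7,2), (7,3) — 17 in total.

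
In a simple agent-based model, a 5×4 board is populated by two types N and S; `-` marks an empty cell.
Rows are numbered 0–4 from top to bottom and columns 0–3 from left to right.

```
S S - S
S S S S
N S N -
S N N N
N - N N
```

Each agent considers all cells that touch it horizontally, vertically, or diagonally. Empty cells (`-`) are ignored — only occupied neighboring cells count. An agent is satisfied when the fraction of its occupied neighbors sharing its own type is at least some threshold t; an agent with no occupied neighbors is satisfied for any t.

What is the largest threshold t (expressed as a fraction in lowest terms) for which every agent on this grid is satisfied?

(0,0)S 3/3
(0,1)S 4/4
(0,3)S 2/2
(1,0)S 4/5
(1,1)S 5/7
(1,2)S 5/6
(1,3)S 2/3
(2,0)N 1/5
(2,1)S 4/8
(2,2)N 3/7
(3,0)S 1/4
(3,1)N 5/7
(3,2)N 5/6
(3,3)N 4/4
(4,0)N 1/2
(4,2)N 4/4
(4,3)N 3/3
The smallest same-type fraction is 1/5 at (2,0), which reduces to 1/5. Any threshold above that leaves this agent unsatisfied.

1/5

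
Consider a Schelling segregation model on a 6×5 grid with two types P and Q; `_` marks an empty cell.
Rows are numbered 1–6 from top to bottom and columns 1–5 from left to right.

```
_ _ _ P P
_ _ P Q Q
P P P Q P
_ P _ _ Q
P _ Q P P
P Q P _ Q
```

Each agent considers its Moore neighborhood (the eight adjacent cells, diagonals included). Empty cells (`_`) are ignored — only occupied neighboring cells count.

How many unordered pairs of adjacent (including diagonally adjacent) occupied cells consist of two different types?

22

Scan each occupied cell's neighbors to the right and below (and the two forward diagonals) so each pair is counted once.
Row 1: P(1,4)–P(1,5)= P(1,4)–Q(2,4)≠ P(1,4)–Q(2,5)≠ P(1,4)–P(2,3)= P(1,5)–Q(2,5)≠ P(1,5)–Q(2,4)≠  → 4/6 unlike.
Row 2: P(2,3)–Q(2,4)≠ P(2,3)–P(3,3)= P(2,3)–Q(3,4)≠ P(2,3)–P(3,2)= Q(2,4)–Q(2,5)= Q(2,4)–Q(3,4)= Q(2,4)–P(3,5)≠ Q(2,4)–P(3,3)≠ Q(2,5)–P(3,5)≠ Q(2,5)–Q(3,4)=  → 5/10 unlike.
Row 3: P(3,1)–P(3,2)= P(3,1)–P(4,2)= P(3,2)–P(3,3)= P(3,2)–P(4,2)= P(3,3)–Q(3,4)≠ P(3,3)–P(4,2)= Q(3,4)–P(3,5)≠ Q(3,4)–Q(4,5)= P(3,5)–Q(4,5)≠  → 3/9 unlike.
Row 4: P(4,2)–Q(5,3)≠ P(4,2)–P(5,1)= Q(4,5)–P(5,5)≠ Q(4,5)–P(5,4)≠  → 3/4 unlike.
Row 5: P(5,1)–P(6,1)= P(5,1)–Q(6,2)≠ Q(5,3)–P(5,4)≠ Q(5,3)–P(6,3)≠ Q(5,3)–Q(6,2)= P(5,4)–P(5,5)= P(5,4)–Q(6,5)≠ P(5,4)–P(6,3)= P(5,5)–Q(6,5)≠  → 5/9 unlike.
Row 6: P(6,1)–Q(6,2)≠ Q(6,2)–P(6,3)≠  → 2/2 unlike.
Total adjacent occupied pairs: 40; unlike-type pairs: 22.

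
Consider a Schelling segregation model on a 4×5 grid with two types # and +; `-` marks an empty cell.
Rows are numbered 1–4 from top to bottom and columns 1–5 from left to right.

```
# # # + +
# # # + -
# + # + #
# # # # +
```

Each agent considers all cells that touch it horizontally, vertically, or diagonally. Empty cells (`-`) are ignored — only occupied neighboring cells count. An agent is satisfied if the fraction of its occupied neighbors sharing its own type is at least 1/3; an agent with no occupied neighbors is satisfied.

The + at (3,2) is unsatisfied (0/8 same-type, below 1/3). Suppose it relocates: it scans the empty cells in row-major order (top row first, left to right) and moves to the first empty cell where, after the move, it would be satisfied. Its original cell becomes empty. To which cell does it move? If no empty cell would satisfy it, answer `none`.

Vacating (3,2). Empty cells in order:
  (2,5): 4/5 same-type → satisfied — stop here.

(2,5)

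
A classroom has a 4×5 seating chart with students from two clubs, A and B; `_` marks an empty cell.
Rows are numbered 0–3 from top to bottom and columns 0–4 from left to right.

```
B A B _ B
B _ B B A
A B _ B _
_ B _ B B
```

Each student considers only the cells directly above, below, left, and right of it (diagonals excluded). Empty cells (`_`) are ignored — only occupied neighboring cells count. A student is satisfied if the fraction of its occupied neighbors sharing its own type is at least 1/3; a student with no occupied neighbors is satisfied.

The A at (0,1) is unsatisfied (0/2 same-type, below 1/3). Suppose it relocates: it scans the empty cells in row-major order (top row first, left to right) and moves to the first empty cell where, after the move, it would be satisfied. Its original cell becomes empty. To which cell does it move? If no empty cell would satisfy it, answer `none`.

Vacating (0,1). Empty cells in order:
  (0,3): 0/3 same-type → still unsatisfied.
  (1,1): 0/3 same-type → still unsatisfied.
  (2,2): 0/3 same-type → still unsatisfied.
  (2,4): 1/3 same-type → satisfied — stop here.

(2,4)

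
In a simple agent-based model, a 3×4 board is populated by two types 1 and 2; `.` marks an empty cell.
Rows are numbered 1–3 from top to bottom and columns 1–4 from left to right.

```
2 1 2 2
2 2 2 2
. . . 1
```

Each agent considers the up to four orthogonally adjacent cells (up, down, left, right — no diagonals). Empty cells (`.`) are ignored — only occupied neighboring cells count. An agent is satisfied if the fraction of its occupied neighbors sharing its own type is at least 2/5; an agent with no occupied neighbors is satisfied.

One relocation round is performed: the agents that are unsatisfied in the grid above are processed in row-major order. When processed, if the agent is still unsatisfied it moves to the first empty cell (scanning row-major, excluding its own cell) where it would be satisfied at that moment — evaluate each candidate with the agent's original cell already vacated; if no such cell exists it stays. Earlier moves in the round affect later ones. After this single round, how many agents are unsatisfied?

0

Initially unsatisfied (in order): (1,2), (3,4).
  (1,2) → (3,3).
  (3,4): now satisfied by earlier moves; stays.
Resulting grid:
2 . 2 2
2 2 2 2
. . 1 1
All satisfied now.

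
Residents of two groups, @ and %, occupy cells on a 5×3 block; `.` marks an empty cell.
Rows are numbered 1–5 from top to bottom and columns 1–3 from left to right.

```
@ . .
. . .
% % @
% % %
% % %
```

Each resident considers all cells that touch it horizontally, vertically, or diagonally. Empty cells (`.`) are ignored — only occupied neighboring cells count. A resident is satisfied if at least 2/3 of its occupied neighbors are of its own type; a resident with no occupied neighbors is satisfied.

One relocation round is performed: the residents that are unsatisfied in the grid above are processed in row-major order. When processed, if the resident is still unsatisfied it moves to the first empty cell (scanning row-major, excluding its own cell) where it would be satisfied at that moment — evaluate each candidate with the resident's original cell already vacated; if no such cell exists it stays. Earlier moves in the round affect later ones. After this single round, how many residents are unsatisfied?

0

Initially unsatisfied (in order): (3,3).
  (3,3) → (1,2).
Resulting grid:
@ @ .
. . .
% % .
% % %
% % %
All satisfied now.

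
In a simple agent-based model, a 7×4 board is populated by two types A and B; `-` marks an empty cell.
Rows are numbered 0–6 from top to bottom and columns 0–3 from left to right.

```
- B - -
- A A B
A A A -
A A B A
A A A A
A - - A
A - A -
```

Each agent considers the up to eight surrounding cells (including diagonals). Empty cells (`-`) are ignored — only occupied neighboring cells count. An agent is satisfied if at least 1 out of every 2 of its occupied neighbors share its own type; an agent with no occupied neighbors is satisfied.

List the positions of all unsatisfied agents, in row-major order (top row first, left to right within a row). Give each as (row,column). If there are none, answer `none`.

Row 0: (0,1)B 0/2 unhappy
Row 1: (1,1)A 4/5 ok · (1,2)A 3/5 ok · (1,3)B 0/2 unhappy
Row 2: (2,0)A 4/4 ok · (2,1)A 6/7 ok · (2,2)A 5/7 ok
Row 3: (3,0)A 5/5 ok · (3,1)A 7/8 ok · (3,2)B 0/7 unhappy · (3,3)A 3/4 ok
Row 4: (4,0)A 4/4 ok · (4,1)A 5/6 ok · (4,2)A 5/6 ok · (4,3)A 3/4 ok
Row 5: (5,0)A 3/3 ok · (5,3)A 3/3 ok
Row 6: (6,0)A 1/1 ok · (6,2)A 1/1 ok

(0,1), (1,3), (3,2)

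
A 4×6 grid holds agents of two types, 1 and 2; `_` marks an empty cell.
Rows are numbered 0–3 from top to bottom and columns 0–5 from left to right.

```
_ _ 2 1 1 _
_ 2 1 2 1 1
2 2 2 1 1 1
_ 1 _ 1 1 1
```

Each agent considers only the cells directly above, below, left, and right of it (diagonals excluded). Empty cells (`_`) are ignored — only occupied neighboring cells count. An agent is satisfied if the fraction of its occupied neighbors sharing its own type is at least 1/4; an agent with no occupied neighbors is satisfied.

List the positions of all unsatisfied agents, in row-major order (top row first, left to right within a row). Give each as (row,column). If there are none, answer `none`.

Row 0: (0,2)2 0/2 ✗ · (0,3)1 1/3 ✓ · (0,4)1 2/2 ✓
Row 1: (1,1)2 1/2 ✓ · (1,2)1 0/4 ✗ · (1,3)2 0/4 ✗ · (1,4)1 3/4 ✓ · (1,5)1 2/2 ✓
Row 2: (2,0)2 1/1 ✓ · (2,1)2 3/4 ✓ · (2,2)2 1/3 ✓ · (2,3)1 2/4 ✓ · (2,4)1 4/4 ✓ · (2,5)1 3/3 ✓
Row 3: (3,1)1 0/1 ✗ · (3,3)1 2/2 ✓ · (3,4)1 3/3 ✓ · (3,5)1 2/2 ✓

(0,2), (1,2), (1,3), (3,1)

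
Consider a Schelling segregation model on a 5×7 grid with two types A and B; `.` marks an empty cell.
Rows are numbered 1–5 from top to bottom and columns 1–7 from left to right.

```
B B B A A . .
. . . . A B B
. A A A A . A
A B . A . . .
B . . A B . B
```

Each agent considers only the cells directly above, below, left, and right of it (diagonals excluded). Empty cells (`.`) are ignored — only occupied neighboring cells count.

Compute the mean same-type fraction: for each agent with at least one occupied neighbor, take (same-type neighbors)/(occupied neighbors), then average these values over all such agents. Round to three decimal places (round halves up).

0.561

(1,1)B 1/1
(1,2)B 2/2
(1,3)B 1/2
(1,4)A 1/2
(1,5)A 2/2
(2,5)A 2/3
(2,6)B 1/2
(2,7)B 1/2
(3,2)A 1/2
(3,3)A 2/2
(3,4)A 3/3
(3,5)A 2/2
(3,7)A 0/1
(4,1)A 0/2
(4,2)B 0/2
(4,4)A 2/2
(5,1)B 0/1
(5,4)A 1/2
(5,5)B 0/1
(5,7)B — no occupied neighbors
Sum over 19 agents: 1/1 + 2/2 + 1/2 + 1/2 + 2/2 + 2/3 + 1/2 + 1/2 + 1/2 + 2/2 + 3/3 + 2/2 + 0/1 + 0/2 + 0/2 + 2/2 + 0/1 + 1/2 + 0/1 = 32/3; mean = 32/3 ÷ 19 = 32/57 = 0.561403… → 0.561.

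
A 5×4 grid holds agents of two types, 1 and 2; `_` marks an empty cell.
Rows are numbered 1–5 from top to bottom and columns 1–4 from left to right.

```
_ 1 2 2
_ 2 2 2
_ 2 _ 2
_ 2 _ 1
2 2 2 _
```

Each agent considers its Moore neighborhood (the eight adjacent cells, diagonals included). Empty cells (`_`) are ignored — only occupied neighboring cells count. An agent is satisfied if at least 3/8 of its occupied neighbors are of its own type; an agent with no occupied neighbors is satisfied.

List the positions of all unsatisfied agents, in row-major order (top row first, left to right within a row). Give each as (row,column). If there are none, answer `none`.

(1,2), (4,4)

(1,2)1 0/3 ✗
(1,3)2 4/5 ✓
(1,4)2 3/3 ✓
(2,2)2 3/4 ✓
(2,3)2 6/7 ✓
(2,4)2 4/4 ✓
(3,2)2 3/3 ✓
(3,4)2 2/3 ✓
(4,2)2 4/4 ✓
(4,4)1 0/2 ✗
(5,1)2 2/2 ✓
(5,2)2 3/3 ✓
(5,3)2 2/3 ✓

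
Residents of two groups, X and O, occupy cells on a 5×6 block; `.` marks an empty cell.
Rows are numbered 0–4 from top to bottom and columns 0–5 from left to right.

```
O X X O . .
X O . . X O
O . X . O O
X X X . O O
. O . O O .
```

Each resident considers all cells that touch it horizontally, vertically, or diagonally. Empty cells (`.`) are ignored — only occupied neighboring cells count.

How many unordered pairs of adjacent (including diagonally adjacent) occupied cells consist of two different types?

18

Scan each occupied cell's neighbors to the right and below (and the two forward diagonals) so each pair is counted once.
Row 0: O(0,0)–X(0,1)≠ O(0,0)–X(1,0)≠ O(0,0)–O(1,1)= X(0,1)–X(0,2)= X(0,1)–O(1,1)≠ X(0,1)–X(1,0)= X(0,2)–O(0,3)≠ X(0,2)–O(1,1)≠ O(0,3)–X(1,4)≠  → 6/9 unlike.
Row 1: X(1,0)–O(1,1)≠ X(1,0)–O(2,0)≠ O(1,1)–X(2,2)≠ O(1,1)–O(2,0)= X(1,4)–O(1,5)≠ X(1,4)–O(2,4)≠ X(1,4)–O(2,5)≠ O(1,5)–O(2,5)= O(1,5)–O(2,4)=  → 6/9 unlike.
Row 2: O(2,0)–X(3,0)≠ O(2,0)–X(3,1)≠ X(2,2)–X(3,2)= X(2,2)–X(3,1)= O(2,4)–O(2,5)= O(2,4)–O(3,4)= O(2,4)–O(3,5)= O(2,5)–O(3,5)= O(2,5)–O(3,4)=  → 2/9 unlike.
Row 3: X(3,0)–X(3,1)= X(3,0)–O(4,1)≠ X(3,1)–X(3,2)= X(3,1)–O(4,1)≠ X(3,2)–O(4,3)≠ X(3,2)–O(4,1)≠ O(3,4)–O(3,5)= O(3,4)–O(4,4)= O(3,4)–O(4,3)= O(3,5)–O(4,4)=  → 4/10 unlike.
Row 4: O(4,3)–O(4,4)=  → 0/1 unlike.
Total adjacent occupied pairs: 38; unlike-type pairs: 18.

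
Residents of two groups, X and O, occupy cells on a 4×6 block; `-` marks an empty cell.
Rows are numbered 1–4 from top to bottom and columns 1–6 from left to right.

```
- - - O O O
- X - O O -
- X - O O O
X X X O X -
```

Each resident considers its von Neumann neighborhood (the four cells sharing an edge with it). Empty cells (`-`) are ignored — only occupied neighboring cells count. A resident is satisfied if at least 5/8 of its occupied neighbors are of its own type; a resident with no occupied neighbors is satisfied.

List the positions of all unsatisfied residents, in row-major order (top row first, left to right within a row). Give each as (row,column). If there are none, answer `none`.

(1,4)O 2/2 ok
(1,5)O 3/3 ok
(1,6)O 1/1 ok
(2,2)X 1/1 ok
(2,4)O 3/3 ok
(2,5)O 3/3 ok
(3,2)X 2/2 ok
(3,4)O 3/3 ok
(3,5)O 3/4 ok
(3,6)O 1/1 ok
(4,1)X 1/1 ok
(4,2)X 3/3 ok
(4,3)X 1/2 unhappy
(4,4)O 1/3 unhappy
(4,5)X 0/2 unhappy

(4,3), (4,4), (4,5)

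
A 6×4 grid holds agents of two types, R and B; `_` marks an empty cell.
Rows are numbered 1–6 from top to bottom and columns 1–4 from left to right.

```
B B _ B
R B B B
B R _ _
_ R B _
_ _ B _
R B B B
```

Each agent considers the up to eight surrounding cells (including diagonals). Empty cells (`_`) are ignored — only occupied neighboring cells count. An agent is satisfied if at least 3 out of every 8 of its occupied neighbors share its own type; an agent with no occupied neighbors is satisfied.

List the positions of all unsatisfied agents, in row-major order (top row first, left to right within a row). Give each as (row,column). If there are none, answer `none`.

(2,1), (3,1), (3,2), (4,2), (4,3), (6,1)

(1,1)B 2/3 satisfied
(1,2)B 3/4 satisfied
(1,4)B 2/2 satisfied
(2,1)R 1/5 not
(2,2)B 4/6 satisfied
(2,3)B 4/5 satisfied
(2,4)B 2/2 satisfied
(3,1)B 1/4 not
(3,2)R 2/6 not
(4,2)R 1/4 not
(4,3)B 1/3 not
(5,3)B 4/5 satisfied
(6,1)R 0/1 not
(6,2)B 2/3 satisfied
(6,3)B 3/3 satisfied
(6,4)B 2/2 satisfied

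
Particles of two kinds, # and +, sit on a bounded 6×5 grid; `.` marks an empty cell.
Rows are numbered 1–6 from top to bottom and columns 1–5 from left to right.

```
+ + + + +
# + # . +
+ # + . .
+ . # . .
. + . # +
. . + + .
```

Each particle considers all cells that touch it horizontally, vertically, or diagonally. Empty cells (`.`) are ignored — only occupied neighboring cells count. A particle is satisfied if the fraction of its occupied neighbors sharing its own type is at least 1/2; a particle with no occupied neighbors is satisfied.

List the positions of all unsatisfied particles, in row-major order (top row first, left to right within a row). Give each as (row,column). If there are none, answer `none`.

(2,1), (2,3), (3,2), (3,3), (5,4)

Row 1: (1,1)+ 2/3 satisfied · (1,2)+ 3/5 satisfied · (1,3)+ 3/4 satisfied · (1,4)+ 3/4 satisfied · (1,5)+ 2/2 satisfied
Row 2: (2,1)# 1/5 not · (2,2)+ 5/8 satisfied · (2,3)# 1/6 not · (2,5)+ 2/2 satisfied
Row 3: (3,1)+ 2/4 satisfied · (3,2)# 3/7 not · (3,3)+ 1/4 not
Row 4: (4,1)+ 2/3 satisfied · (4,3)# 2/4 satisfied
Row 5: (5,2)+ 2/3 satisfied · (5,4)# 1/4 not · (5,5)+ 1/2 satisfied
Row 6: (6,3)+ 2/3 satisfied · (6,4)+ 2/3 satisfied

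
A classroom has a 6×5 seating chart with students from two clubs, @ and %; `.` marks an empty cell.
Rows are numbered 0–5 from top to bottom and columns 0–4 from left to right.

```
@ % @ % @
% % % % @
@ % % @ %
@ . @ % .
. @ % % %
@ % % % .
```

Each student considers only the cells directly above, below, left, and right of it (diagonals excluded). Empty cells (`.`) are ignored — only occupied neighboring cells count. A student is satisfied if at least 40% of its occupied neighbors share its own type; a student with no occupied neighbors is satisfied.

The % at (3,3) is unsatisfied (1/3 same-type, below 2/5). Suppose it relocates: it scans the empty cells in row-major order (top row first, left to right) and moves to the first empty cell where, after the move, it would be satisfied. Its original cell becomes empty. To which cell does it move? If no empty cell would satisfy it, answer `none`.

(3,4)

Vacating (3,3). Empty cells in order:
  (3,1): 1/4 same-type → still unsatisfied.
  (3,4): 2/2 same-type → satisfied — stop here.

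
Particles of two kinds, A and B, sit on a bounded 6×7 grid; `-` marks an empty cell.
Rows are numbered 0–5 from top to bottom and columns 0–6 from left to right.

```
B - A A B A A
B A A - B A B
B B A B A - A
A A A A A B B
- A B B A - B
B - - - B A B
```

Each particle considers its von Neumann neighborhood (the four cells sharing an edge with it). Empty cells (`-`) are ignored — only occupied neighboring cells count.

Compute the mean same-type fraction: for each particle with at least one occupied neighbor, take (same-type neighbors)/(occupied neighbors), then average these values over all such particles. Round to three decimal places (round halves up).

0.480

Row 0: (0,0)B 1/1 · (0,2)A 2/2 · (0,3)A 1/2 · (0,4)B 1/3 · (0,5)A 2/3 · (0,6)A 1/2
Row 1: (1,0)B 2/3 · (1,1)A 1/3 · (1,2)A 3/3 · (1,4)B 1/3 · (1,5)A 1/3 · (1,6)B 0/3
Row 2: (2,0)B 2/3 · (2,1)B 1/4 · (2,2)A 2/4 · (2,3)B 0/3 · (2,4)A 1/3 · (2,6)A 0/2
Row 3: (3,0)A 1/2 · (3,1)A 3/4 · (3,2)A 3/4 · (3,3)A 2/4 · (3,4)A 3/4 · (3,5)B 1/2 · (3,6)B 2/3
Row 4: (4,1)A 1/2 · (4,2)B 1/3 · (4,3)B 1/3 · (4,4)A 1/3 · (4,6)B 2/2
Row 5: (5,0)B — no occupied neighbors · (5,4)B 0/2 · (5,5)A 0/2 · (5,6)B 1/2
Sum over 33 particles: 1/1 + 2/2 + 1/2 + 1/3 + 2/3 + 1/2 + 2/3 + 1/3 + 3/3 + 1/3 + 1/3 + 0/3 + 2/3 + 1/4 + 2/4 + 0/3 + 1/3 + 0/2 + 1/2 + 3/4 + 3/4 + 2/4 + 3/4 + 1/2 + 2/3 + 1/2 + 1/3 + 1/3 + 1/3 + 2/2 + 0/2 + 0/2 + 1/2 = 95/6; mean = 95/6 ÷ 33 = 95/198 = 0.479797… → 0.480.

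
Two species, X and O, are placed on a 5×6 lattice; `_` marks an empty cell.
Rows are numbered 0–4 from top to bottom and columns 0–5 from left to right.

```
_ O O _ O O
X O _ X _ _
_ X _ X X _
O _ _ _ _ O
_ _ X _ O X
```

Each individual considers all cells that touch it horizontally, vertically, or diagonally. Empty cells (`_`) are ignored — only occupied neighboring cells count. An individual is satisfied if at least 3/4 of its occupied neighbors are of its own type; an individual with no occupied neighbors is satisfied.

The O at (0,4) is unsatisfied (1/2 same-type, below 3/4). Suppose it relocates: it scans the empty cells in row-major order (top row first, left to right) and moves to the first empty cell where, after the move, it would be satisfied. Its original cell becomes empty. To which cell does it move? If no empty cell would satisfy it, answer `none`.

(4,0)

Vacating (0,4). Empty cells in order:
  (0,0): 2/3 same-type → still unsatisfied.
  (0,3): 1/2 same-type → still unsatisfied.
  (1,2): 3/6 same-type → still unsatisfied.
  (1,4): 1/4 same-type → still unsatisfied.
  (1,5): 1/2 same-type → still unsatisfied.
  (2,0): 2/4 same-type → still unsatisfied.
  (2,2): 1/4 same-type → still unsatisfied.
  (2,5): 1/2 same-type → still unsatisfied.
  (3,1): 1/3 same-type → still unsatisfied.
  (3,2): 0/3 same-type → still unsatisfied.
  (3,3): 1/4 same-type → still unsatisfied.
  (3,4): 2/5 same-type → still unsatisfied.
  (4,0): 1/1 same-type → satisfied — stop here.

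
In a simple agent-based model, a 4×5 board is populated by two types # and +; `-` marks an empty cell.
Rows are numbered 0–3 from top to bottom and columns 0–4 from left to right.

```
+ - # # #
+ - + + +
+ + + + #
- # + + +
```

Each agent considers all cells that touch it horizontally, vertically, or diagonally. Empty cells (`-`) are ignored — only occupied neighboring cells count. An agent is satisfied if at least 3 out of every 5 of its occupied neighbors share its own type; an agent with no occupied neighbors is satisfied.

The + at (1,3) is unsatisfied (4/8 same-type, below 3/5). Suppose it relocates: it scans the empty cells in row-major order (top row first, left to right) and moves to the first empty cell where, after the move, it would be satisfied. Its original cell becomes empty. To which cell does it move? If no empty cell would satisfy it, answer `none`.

Vacating (1,3). Empty cells in order:
  (0,1): 3/4 same-type → satisfied — stop here.

(0,1)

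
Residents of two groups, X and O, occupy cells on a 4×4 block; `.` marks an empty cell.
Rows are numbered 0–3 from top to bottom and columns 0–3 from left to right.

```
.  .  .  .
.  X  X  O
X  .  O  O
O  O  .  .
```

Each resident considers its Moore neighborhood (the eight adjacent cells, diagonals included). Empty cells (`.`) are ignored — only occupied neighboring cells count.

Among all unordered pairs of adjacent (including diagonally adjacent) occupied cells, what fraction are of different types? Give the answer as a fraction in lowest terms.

Scan each occupied cell's neighbors to the right and below (and the two forward diagonals) so each pair is counted once.
From row 1: 4 unlike of 8 pairs (running 4/8).
From row 2: 2 unlike of 4 pairs (running 6/12).
From row 3: 0 unlike of 1 pairs (running 6/13).
Total adjacent occupied pairs: 13; unlike-type pairs: 6.
6/13 is already in lowest terms.

6/13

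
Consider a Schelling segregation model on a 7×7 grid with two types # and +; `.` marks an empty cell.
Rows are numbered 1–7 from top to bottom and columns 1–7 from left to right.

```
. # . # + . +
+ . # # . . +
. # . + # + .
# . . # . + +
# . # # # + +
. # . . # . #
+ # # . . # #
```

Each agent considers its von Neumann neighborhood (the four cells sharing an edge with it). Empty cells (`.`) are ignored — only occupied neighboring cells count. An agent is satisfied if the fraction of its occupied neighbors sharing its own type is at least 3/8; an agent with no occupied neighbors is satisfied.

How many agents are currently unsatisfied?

4

Row 1: (1,2)# 0/0 satisfied · (1,4)# 1/2 satisfied · (1,5)+ 0/1 not · (1,7)+ 1/1 satisfied
Row 2: (2,1)+ 0/0 satisfied · (2,3)# 1/1 satisfied · (2,4)# 2/3 satisfied · (2,7)+ 1/1 satisfied
Row 3: (3,2)# 0/0 satisfied · (3,4)+ 0/3 not · (3,5)# 0/2 not · (3,6)+ 1/2 satisfied
Row 4: (4,1)# 1/1 satisfied · (4,4)# 1/2 satisfied · (4,6)+ 3/3 satisfied · (4,7)+ 2/2 satisfied
Row 5: (5,1)# 1/1 satisfied · (5,3)# 1/1 satisfied · (5,4)# 3/3 satisfied · (5,5)# 2/3 satisfied · (5,6)+ 2/3 satisfied · (5,7)+ 2/3 satisfied
Row 6: (6,2)# 1/1 satisfied · (6,5)# 1/1 satisfied · (6,7)# 1/2 satisfied
Row 7: (7,1)+ 0/1 not · (7,2)# 2/3 satisfied · (7,3)# 1/1 satisfied · (7,6)# 1/1 satisfied · (7,7)# 2/2 satisfied
Unsatisfied: (1,5), (3,4), (3,5), (7,1) — 4 in total.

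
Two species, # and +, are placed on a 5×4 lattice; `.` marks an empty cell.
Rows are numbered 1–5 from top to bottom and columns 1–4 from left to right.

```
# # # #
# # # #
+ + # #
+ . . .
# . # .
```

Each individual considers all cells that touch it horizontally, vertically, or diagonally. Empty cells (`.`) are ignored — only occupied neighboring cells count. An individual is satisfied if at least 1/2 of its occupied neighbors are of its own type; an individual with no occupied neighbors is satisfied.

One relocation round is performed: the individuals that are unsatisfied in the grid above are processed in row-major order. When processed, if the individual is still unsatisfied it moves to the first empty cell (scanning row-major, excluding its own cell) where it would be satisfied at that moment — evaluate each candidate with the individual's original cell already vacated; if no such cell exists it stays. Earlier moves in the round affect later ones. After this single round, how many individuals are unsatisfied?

Initially unsatisfied (in order): (3,2), (5,1).
  (3,2): no empty cell satisfies it; stays.
  (5,1) → (4,3).
Resulting grid:
# # # #
# # # #
+ + # #
+ . # .
. . # .
Unsatisfied now: (3,2).

1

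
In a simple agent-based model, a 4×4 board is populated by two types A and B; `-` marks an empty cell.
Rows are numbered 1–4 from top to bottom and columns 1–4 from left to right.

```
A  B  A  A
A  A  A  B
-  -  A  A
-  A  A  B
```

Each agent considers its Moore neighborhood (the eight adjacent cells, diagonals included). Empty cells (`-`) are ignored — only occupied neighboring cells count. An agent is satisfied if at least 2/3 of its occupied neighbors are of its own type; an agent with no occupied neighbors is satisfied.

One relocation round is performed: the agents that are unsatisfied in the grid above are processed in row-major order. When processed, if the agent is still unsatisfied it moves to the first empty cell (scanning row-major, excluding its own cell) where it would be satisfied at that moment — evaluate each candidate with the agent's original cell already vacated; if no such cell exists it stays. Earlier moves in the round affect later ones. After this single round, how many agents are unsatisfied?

4

Initially unsatisfied (in order): (1,2), (1,3), (2,4), (3,4), (4,4).
  (1,2): no empty cell satisfies it; stays.
  (1,3) → (3,1).
  (2,4): no empty cell satisfies it; stays.
  (3,4) → (3,2).
  (4,4): no empty cell satisfies it; stays.
Resulting grid:
A B - A
A A A B
A A A -
- A A B
Unsatisfied now: (1,2), (1,4), (2,4), (4,4).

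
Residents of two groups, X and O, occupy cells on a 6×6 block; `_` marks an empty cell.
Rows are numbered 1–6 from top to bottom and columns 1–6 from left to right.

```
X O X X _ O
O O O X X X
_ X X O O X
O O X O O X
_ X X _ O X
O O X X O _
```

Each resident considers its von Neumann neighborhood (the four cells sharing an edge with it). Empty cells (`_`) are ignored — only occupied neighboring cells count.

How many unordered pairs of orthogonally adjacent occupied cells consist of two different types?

21

Scan each occupied cell's neighbors to the right and below so each pair is counted once.
From row 1: 5 unlike of 8 pairs (running 5/8).
From row 2: 5 unlike of 10 pairs (running 10/18).
From row 3: 3 unlike of 9 pairs (running 13/27).
From row 4: 4 unlike of 9 pairs (running 17/36).
From row 5: 2 unlike of 5 pairs (running 19/41).
From row 6: 2 unlike of 4 pairs (running 21/45).
Total adjacent occupied pairs: 45; unlike-type pairs: 21.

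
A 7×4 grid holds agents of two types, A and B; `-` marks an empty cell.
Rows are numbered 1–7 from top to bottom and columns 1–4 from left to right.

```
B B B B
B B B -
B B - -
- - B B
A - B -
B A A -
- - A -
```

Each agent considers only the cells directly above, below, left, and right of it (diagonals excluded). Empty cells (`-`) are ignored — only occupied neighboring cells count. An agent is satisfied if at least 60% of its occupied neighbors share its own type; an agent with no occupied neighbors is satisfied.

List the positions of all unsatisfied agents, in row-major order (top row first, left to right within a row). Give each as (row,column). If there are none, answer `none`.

Row 1: (1,1)B 2/2 satisfied · (1,2)B 3/3 satisfied · (1,3)B 3/3 satisfied · (1,4)B 1/1 satisfied
Row 2: (2,1)B 3/3 satisfied · (2,2)B 4/4 satisfied · (2,3)B 2/2 satisfied
Row 3: (3,1)B 2/2 satisfied · (3,2)B 2/2 satisfied
Row 4: (4,3)B 2/2 satisfied · (4,4)B 1/1 satisfied
Row 5: (5,1)A 0/1 not · (5,3)B 1/2 not
Row 6: (6,1)B 0/2 not · (6,2)A 1/2 not · (6,3)A 2/3 satisfied
Row 7: (7,3)A 1/1 satisfied

(5,1), (5,3), (6,1), (6,2)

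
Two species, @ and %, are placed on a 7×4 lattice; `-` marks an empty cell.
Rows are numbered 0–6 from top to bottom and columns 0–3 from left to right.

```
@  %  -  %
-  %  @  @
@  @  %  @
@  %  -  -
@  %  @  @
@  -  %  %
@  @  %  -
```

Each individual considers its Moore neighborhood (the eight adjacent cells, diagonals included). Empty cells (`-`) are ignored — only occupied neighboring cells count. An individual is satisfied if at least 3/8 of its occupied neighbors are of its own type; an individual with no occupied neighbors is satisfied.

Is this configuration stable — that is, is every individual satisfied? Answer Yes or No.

No

(0,0)@ 0/2 ✗
(0,1)% 1/3 ✗
(0,3)% 0/2 ✗
(1,1)% 2/6 ✗
(1,2)@ 3/7 ✓
(1,3)@ 2/4 ✓
(2,0)@ 2/4 ✓
(2,1)@ 3/6 ✓
(2,2)% 2/6 ✗
(2,3)@ 2/3 ✓
(3,0)@ 3/5 ✓
(3,1)% 2/7 ✗
(4,0)@ 2/4 ✓
(4,1)% 2/6 ✗
(4,2)@ 1/5 ✗
(4,3)@ 1/3 ✗
(5,0)@ 3/4 ✓
(5,2)% 3/6 ✓
(5,3)% 2/4 ✓
(6,0)@ 2/2 ✓
(6,1)@ 2/4 ✓
(6,2)% 2/3 ✓
For instance (0,0) has only 0/2 same-type neighbors, below 3/8.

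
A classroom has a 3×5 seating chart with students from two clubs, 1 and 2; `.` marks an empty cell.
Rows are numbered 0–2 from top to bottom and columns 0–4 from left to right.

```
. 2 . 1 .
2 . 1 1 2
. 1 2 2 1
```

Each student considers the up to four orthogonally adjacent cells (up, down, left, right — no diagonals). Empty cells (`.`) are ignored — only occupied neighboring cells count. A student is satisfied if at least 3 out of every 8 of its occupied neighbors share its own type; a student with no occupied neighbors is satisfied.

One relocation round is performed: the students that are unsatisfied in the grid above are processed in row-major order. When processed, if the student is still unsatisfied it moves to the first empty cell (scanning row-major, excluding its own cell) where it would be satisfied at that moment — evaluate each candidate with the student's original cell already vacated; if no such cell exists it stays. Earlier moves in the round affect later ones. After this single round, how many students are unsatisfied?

1

Initially unsatisfied (in order): (1,4), (2,1), (2,2), (2,3), (2,4).
  (1,4) → (0,0).
  (2,1) → (0,2).
  (2,2): now satisfied by earlier moves; stays.
  (2,3) → (1,1).
  (2,4): now satisfied by earlier moves; stays.
Resulting grid:
2 2 1 1 .
2 2 1 1 .
. . 2 . 1
Unsatisfied now: (2,2).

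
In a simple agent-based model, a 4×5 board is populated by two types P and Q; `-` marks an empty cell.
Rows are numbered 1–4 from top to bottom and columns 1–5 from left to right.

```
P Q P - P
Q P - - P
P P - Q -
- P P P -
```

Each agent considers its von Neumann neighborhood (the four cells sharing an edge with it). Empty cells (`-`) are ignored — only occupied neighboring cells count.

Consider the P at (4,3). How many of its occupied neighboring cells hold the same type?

Occupied neighbors of (4,3): (4,2)=P, (4,4)=P.
Same type (P): 2 of 2.

2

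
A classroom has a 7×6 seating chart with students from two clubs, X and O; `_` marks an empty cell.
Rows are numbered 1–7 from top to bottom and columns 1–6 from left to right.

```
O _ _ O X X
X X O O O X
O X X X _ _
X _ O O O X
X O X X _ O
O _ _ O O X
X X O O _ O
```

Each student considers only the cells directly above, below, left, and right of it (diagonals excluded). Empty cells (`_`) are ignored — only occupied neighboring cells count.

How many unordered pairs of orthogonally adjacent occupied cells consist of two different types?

Scan each occupied cell's neighbors to the right and below so each pair is counted once.
Row 1: O(1,1)–X(2,1)≠ O(1,4)–X(1,5)≠ O(1,4)–O(2,4)= X(1,5)–X(1,6)= X(1,5)–O(2,5)≠ X(1,6)–X(2,6)=  → 3/6 unlike.
Row 2: X(2,1)–X(2,2)= X(2,1)–O(3,1)≠ X(2,2)–O(2,3)≠ X(2,2)–X(3,2)= O(2,3)–O(2,4)= O(2,3)–X(3,3)≠ O(2,4)–O(2,5)= O(2,4)–X(3,4)≠ O(2,5)–X(2,6)≠  → 5/9 unlike.
Row 3: O(3,1)–X(3,2)≠ O(3,1)–X(4,1)≠ X(3,2)–X(3,3)= X(3,3)–X(3,4)= X(3,3)–O(4,3)≠ X(3,4)–O(4,4)≠  → 4/6 unlike.
Row 4: X(4,1)–X(5,1)= O(4,3)–O(4,4)= O(4,3)–X(5,3)≠ O(4,4)–O(4,5)= O(4,4)–X(5,4)≠ O(4,5)–X(4,6)≠ X(4,6)–O(5,6)≠  → 4/7 unlike.
Row 5: X(5,1)–O(5,2)≠ X(5,1)–O(6,1)≠ O(5,2)–X(5,3)≠ X(5,3)–X(5,4)= X(5,4)–O(6,4)≠ O(5,6)–X(6,6)≠  → 5/6 unlike.
Row 6: O(6,1)–X(7,1)≠ O(6,4)–O(6,5)= O(6,4)–O(7,4)= O(6,5)–X(6,6)≠ X(6,6)–O(7,6)≠  → 3/5 unlike.
Row 7: X(7,1)–X(7,2)= X(7,2)–O(7,3)≠ O(7,3)–O(7,4)=  → 1/3 unlike.
Total adjacent occupied pairs: 42; unlike-type pairs: 25.

25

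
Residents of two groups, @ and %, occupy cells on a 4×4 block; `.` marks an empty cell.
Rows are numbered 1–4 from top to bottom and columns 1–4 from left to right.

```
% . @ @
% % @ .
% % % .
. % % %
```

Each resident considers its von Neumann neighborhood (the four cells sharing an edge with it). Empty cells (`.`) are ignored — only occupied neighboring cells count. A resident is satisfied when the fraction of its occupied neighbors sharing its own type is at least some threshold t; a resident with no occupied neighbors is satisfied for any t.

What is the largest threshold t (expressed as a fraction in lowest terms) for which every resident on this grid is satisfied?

(1,1)% 1/1
(1,3)@ 2/2
(1,4)@ 1/1
(2,1)% 3/3
(2,2)% 2/3
(2,3)@ 1/3
(3,1)% 2/2
(3,2)% 4/4
(3,3)% 2/3
(4,2)% 2/2
(4,3)% 3/3
(4,4)% 1/1
The smallest same-type fraction is 1/3 at (2,3), which reduces to 1/3. Any threshold above that leaves this resident unsatisfied.

1/3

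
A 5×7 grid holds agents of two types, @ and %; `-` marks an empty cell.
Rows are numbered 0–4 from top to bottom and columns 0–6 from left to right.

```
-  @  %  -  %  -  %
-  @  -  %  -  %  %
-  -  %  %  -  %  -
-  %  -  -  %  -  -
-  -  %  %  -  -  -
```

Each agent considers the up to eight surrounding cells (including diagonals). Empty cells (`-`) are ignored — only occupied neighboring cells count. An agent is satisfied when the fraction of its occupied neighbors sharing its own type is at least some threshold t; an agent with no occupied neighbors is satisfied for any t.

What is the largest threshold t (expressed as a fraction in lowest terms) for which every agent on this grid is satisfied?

1/3

Row 0: (0,1)@ 1/2 · (0,2)% 1/3 · (0,4)% 2/2 · (0,6)% 2/2
Row 1: (1,1)@ 1/3 · (1,3)% 4/4 · (1,5)% 4/4 · (1,6)% 3/3
Row 2: (2,2)% 3/4 · (2,3)% 3/3 · (2,5)% 3/3
Row 3: (3,1)% 2/2 · (3,4)% 3/3
Row 4: (4,2)% 2/2 · (4,3)% 2/2
The smallest same-type fraction is 1/3 at (0,2), which reduces to 1/3. Any threshold above that leaves this agent unsatisfied.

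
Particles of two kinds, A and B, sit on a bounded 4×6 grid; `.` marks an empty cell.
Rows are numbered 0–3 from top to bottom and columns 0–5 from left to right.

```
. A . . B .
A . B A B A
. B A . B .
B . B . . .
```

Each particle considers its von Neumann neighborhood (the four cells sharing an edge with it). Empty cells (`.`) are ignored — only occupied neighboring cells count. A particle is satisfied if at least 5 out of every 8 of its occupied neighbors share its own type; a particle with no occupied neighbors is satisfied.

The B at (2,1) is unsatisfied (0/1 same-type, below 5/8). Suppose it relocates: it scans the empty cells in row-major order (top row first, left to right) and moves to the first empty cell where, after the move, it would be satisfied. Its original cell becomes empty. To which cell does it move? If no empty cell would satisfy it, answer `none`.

Vacating (2,1). Empty cells in order:
  (0,0): 0/2 same-type → still unsatisfied.
  (0,2): 1/2 same-type → still unsatisfied.
  (0,3): 1/2 same-type → still unsatisfied.
  (0,5): 1/2 same-type → still unsatisfied.
  (1,1): 1/3 same-type → still unsatisfied.
  (2,0): 1/2 same-type → still unsatisfied.
  (2,3): 1/3 same-type → still unsatisfied.
  (2,5): 1/2 same-type → still unsatisfied.
  (3,1): 2/2 same-type → satisfied — stop here.

(3,1)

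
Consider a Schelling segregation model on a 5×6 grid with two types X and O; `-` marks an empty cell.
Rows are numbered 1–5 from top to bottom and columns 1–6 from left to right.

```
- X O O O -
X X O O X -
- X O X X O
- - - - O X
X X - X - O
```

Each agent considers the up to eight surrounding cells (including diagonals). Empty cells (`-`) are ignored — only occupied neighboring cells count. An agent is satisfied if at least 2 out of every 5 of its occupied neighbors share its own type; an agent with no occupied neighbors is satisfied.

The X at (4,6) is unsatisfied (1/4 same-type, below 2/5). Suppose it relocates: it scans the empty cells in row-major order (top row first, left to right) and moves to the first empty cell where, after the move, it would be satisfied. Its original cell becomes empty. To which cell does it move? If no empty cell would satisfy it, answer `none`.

(1,1)

Vacating (4,6). Empty cells in order:
  (1,1): 3/3 same-type → satisfied — stop here.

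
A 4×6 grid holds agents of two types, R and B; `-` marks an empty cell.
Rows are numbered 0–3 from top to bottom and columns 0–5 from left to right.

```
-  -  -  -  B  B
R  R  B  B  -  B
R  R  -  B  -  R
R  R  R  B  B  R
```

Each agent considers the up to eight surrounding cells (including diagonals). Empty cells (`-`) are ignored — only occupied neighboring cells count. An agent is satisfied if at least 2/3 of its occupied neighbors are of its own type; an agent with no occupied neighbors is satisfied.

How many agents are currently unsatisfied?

(0,4)B 3/3 ok
(0,5)B 2/2 ok
(1,0)R 3/3 ok
(1,1)R 3/4 ok
(1,2)B 2/4 unhappy
(1,3)B 3/3 ok
(1,5)B 2/3 ok
(2,0)R 5/5 ok
(2,1)R 6/7 ok
(2,3)B 4/5 ok
(2,5)R 1/3 unhappy
(3,0)R 3/3 ok
(3,1)R 4/4 ok
(3,2)R 2/4 unhappy
(3,3)B 2/3 ok
(3,4)B 2/4 unhappy
(3,5)R 1/2 unhappy
Unsatisfied: (1,2), (2,5), (3,2), (3,4), (3,5) — 5 in total.

5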